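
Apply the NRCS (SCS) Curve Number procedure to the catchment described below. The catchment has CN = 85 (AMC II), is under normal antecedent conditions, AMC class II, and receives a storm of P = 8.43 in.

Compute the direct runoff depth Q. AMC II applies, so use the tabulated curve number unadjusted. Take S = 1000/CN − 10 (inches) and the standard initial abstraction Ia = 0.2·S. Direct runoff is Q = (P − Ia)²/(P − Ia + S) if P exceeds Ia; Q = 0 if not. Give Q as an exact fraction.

Q = 20948929/3160300 in ≈ 6.629 in

CN(II) = 85; AMC II needs no correction.
Max retention: S = 1000/85 − 10 = 30/17 in (≈ 1.765 in)
Initial abstraction Ia = S/5 = (30/17)/5 = 6/17 ≈ 0.353 in
Excess rainfall: 8.430 − 0.353 = 8.077 in; P > Ia so Q > 0
Runoff Q = (P−Ia)²/(P−Ia+S) = (8.077)²/(8.077+1.765) = 20948929/3160300 ≈ 6.629 in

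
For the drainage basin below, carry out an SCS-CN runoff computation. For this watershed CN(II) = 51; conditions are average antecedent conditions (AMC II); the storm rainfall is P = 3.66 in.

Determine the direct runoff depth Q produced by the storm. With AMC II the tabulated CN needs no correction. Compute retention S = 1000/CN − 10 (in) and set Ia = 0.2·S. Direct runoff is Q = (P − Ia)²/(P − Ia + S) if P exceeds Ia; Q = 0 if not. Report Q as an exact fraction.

CN(II) = 51; AMC II needs no correction.
S = 1000/51 − 10 = 490/51 in ≈ 9.608 in
Ia = 0.2S: 0.2·9.608 = 1.922 in (exactly 98/51)
P − Ia = 3.660 − 1.922 = 4433/2550 ≈ 1.738 in (> 0, runoff occurs)
Q: (4433/2550)² ÷ (28933/2550) = 19651489/73779150 in (≈ 0.266 in)

Q = 19651489/73779150 in ≈ 0.266 in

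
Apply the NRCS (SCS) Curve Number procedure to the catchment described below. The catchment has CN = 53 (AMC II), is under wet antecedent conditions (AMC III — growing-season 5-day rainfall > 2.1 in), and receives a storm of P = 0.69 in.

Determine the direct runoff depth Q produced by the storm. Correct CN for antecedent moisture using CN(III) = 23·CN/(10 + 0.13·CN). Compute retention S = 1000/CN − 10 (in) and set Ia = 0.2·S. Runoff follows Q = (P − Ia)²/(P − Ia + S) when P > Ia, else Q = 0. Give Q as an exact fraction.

Adjust CN=53 to AMC III: 23·53/(10 + 0.13·53) → 1219 ÷ (1689/100) = 121900/1689 ≈ 72.173
Retention S: 1000/CN − 10 with CN=72.173 → S = 4700/1219 ≈ 3.856 in
Ia = 0.2S: 0.2·3.856 = 0.771 in (exactly 940/1219)
P = 0.690 ≤ Ia = 0.771 in: entire storm abstracted, Q = 0.

Q = 0 in ≈ 0.000 in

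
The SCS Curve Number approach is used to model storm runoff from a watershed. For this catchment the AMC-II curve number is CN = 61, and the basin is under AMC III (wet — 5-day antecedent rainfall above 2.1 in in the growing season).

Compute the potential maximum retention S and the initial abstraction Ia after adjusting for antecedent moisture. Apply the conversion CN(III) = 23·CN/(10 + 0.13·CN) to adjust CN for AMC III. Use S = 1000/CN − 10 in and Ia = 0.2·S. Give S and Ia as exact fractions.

S = 3900/1403 in ≈ 2.780 in; Ia = 780/1403 in ≈ 0.556 in

CN(III) from CN(II)=61: (23·61)/(10 + 0.13·61) = 140300/1793 ≈ 78.249
S = 1000/(140300/1793) − 10 = 3900/1403 in ≈ 2.780 in
Initial abstraction Ia = S/5 = (3900/1403)/5 = 780/1403 ≈ 0.556 in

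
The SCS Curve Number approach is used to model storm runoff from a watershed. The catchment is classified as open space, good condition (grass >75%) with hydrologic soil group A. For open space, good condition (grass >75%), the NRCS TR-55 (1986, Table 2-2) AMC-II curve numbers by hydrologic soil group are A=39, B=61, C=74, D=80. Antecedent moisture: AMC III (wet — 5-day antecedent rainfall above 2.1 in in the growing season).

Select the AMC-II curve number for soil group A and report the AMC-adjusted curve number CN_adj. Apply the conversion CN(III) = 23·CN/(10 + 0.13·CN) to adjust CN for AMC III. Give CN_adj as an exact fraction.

NRCS table: open space, good condition (grass >75%), soil group A → CN(II) = 39
Wet (AMC III): CN(III) = 23·39/(10 + 0.13·39) = 897/(1507/100) = 89700/1507 ≈ 59.522

CN_adj = 89700/1507 ≈ 59.522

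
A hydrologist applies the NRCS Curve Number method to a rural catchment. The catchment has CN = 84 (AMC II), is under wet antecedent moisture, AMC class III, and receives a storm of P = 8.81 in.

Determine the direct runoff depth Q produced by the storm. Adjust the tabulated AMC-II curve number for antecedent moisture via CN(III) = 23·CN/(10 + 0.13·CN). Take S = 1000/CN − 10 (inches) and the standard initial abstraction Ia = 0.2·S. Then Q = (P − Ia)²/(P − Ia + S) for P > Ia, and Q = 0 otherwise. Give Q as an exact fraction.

Adjust CN=84 to AMC III: 23·84/(10 + 0.13·84) → 1932 ÷ (523/25) = 48300/523 ≈ 92.352
S = 1000/(48300/523) − 10 = 400/483 in ≈ 0.828 in
Ia = 0.2S: 0.2·0.828 = 0.166 in (exactly 80/483)
Since P=8.810 > Ia=0.166: effective rainfall P−Ia = 417523/48300 in
Runoff Q = (P−Ia)²/(P−Ia+S) = (8.644)²/(8.644+0.828) = 174325455529/22098360900 ≈ 7.889 in

Q = 174325455529/22098360900 in ≈ 7.889 in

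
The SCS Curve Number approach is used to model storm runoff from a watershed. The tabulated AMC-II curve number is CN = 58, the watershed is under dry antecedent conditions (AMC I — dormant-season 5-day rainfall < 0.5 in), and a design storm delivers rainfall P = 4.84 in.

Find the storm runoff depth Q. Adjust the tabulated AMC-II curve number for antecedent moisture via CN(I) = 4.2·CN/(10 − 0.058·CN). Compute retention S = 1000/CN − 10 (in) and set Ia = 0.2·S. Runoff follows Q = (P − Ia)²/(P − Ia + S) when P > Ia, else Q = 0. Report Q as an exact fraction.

Q = 1018081/9794025 in ≈ 0.104 in

CN(I) from CN(II)=58: (4.2·58)/(10 − 0.058·58) = 2900/79 ≈ 36.709
Max retention: S = 1000/(2900/79) − 10 = 500/29 in (≈ 17.241 in)
Ia = 0.2S: 0.2·17.241 = 3.448 in (exactly 100/29)
P − Ia = 4.840 − 3.448 = 1009/725 ≈ 1.392 in (> 0, runoff occurs)
Q: (1009/725)² ÷ (13509/725) = 1018081/9794025 in (≈ 0.104 in)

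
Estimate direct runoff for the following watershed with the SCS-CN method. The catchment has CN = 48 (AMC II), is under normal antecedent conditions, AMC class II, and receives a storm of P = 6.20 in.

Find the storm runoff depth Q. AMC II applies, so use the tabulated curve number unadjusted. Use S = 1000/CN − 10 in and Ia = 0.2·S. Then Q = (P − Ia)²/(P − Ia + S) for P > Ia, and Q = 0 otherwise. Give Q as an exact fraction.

CN(II) = 48; AMC II needs no correction.
Max retention: S = 1000/48 − 10 = 65/6 in (≈ 10.833 in)
Ia = 0.2·(65/6) = 13/6 in ≈ 2.167 in
Excess rainfall: 6.200 − 2.167 = 4.033 in; P > Ia so Q > 0
Runoff Q = (P−Ia)²/(P−Ia+S) = (4.033)²/(4.033+10.833) = 14641/13380 ≈ 1.094 in

Q = 14641/13380 in ≈ 1.094 in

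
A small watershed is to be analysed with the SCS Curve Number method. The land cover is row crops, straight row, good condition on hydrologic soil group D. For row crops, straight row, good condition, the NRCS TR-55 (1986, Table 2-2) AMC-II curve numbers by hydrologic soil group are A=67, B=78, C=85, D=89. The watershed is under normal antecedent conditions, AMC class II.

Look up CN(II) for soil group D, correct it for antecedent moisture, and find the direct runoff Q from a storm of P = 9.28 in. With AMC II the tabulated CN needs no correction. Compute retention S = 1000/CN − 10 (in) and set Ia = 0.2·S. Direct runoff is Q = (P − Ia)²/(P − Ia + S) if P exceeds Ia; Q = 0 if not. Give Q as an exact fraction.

Q = 100982401/12709200 in ≈ 7.946 in

NRCS table: row crops, straight row, good condition, soil group D → CN(II) = 89
Average conditions: CN = 89 (no AMC adjustment).
Retention S: 1000/CN − 10 with CN=89.000 → S = 110/89 ≈ 1.236 in
Ia = 0.2·(110/89) = 22/89 in ≈ 0.247 in
Since P=9.280 > Ia=0.247: effective rainfall P−Ia = 20098/2225 in
Runoff Q = (P−Ia)²/(P−Ia+S) = (9.033)²/(9.033+1.236) = 100982401/12709200 ≈ 7.946 in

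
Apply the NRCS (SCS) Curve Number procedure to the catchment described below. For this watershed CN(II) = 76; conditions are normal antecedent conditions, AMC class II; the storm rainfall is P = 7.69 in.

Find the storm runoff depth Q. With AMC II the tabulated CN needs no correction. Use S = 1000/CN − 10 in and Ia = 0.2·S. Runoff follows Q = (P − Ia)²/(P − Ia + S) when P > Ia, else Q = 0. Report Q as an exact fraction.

Average conditions: CN = 76 (no AMC adjustment).
Retention S: 1000/CN − 10 with CN=76.000 → S = 60/19 ≈ 3.158 in
Ia = 0.2·(60/19) = 12/19 in ≈ 0.632 in
Excess rainfall: 7.690 − 0.632 = 7.058 in; P > Ia so Q > 0
Q = (13411/1900)²/((13411/1900) + 60/19) = (179854921/3610000)/(19411/1900) = 179854921/36880900 in ≈ 4.877 in

Q = 179854921/36880900 in ≈ 4.877 in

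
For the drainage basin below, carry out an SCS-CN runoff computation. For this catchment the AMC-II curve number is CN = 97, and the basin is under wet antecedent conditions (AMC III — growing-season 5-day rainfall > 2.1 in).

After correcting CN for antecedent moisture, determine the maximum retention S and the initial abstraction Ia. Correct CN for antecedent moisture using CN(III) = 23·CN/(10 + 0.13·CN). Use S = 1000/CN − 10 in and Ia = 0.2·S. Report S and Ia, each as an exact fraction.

S = 300/2231 in ≈ 0.134 in; Ia = 60/2231 in ≈ 0.027 in

CN(III) from CN(II)=97: (23·97)/(10 + 0.13·97) = 223100/2261 ≈ 98.673
S = 1000/(223100/2261) − 10 = 300/2231 in ≈ 0.134 in
Initial abstraction Ia = S/5 = (300/2231)/5 = 60/2231 ≈ 0.027 in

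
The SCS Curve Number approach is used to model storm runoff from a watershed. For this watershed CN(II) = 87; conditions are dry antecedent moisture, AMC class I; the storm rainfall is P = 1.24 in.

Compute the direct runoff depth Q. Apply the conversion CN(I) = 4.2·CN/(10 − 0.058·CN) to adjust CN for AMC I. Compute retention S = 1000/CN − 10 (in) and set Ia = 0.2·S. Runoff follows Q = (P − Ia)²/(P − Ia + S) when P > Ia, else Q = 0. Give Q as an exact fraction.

Q = 582594769/8524644975 in ≈ 0.068 in

CN(I) from CN(II)=87: (4.2·87)/(10 − 0.058·87) = 182700/2477 ≈ 73.759
Max retention: S = 1000/(182700/2477) − 10 = 6500/1827 in (≈ 3.558 in)
Ia = 0.2S: 0.2·3.558 = 0.712 in (exactly 1300/1827)
Excess rainfall: 1.240 − 0.712 = 0.528 in; P > Ia so Q > 0
Q = (24137/45675)²/((24137/45675) + 6500/1827) = (582594769/2086205625)/(186637/45675) = 582594769/8524644975 in ≈ 0.068 in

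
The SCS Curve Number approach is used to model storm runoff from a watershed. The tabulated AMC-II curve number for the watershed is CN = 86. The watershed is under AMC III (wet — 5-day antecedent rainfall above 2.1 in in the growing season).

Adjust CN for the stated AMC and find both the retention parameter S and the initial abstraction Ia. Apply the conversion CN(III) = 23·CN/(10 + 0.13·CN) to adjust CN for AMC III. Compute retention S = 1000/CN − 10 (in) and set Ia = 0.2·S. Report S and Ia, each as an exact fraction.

Wet (AMC III): CN(III) = 23·86/(10 + 0.13·86) = 1978/(1059/50) = 98900/1059 ≈ 93.390
Max retention: S = 1000/(98900/1059) − 10 = 700/989 in (≈ 0.708 in)
Ia = 0.2S: 0.2·0.708 = 0.142 in (exactly 140/989)

S = 700/989 in ≈ 0.708 in; Ia = 140/989 in ≈ 0.142 in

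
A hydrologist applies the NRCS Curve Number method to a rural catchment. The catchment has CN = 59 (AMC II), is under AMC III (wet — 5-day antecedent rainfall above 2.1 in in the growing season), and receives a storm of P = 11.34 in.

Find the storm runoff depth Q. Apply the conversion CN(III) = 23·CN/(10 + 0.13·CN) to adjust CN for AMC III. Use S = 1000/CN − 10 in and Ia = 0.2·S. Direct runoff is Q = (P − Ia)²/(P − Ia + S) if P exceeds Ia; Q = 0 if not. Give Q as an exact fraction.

Q = 530594239561/63332479150 in ≈ 8.378 in

Wet (AMC III): CN(III) = 23·59/(10 + 0.13·59) = 1357/(1767/100) = 135700/1767 ≈ 76.797
Retention S: 1000/CN − 10 with CN=76.797 → S = 4100/1357 ≈ 3.021 in
Ia = 0.2·(4100/1357) = 820/1357 in ≈ 0.604 in
Since P=11.340 > Ia=0.604: effective rainfall P−Ia = 728419/67850 in
Q: (728419/67850)² ÷ (933419/67850) = 530594239561/63332479150 in (≈ 8.378 in)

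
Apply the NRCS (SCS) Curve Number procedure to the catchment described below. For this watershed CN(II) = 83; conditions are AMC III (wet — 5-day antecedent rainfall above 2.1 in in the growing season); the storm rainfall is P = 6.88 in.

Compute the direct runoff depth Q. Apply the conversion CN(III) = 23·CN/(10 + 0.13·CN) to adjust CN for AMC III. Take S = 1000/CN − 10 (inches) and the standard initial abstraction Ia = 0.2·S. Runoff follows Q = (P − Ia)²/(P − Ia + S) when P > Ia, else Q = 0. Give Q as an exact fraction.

Q = 25575685776/4323264575 in ≈ 5.916 in

Adjust CN=83 to AMC III: 23·83/(10 + 0.13·83) → 1909 ÷ (2079/100) = 190900/2079 ≈ 91.823
Retention S: 1000/CN − 10 with CN=91.823 → S = 1700/1909 ≈ 0.891 in
Ia = 0.2S: 0.2·0.891 = 0.178 in (exactly 340/1909)
P − Ia = 6.880 − 0.178 = 319848/47725 ≈ 6.702 in (> 0, runoff occurs)
Runoff Q = (P−Ia)²/(P−Ia+S) = (6.702)²/(6.702+0.891) = 25575685776/4323264575 ≈ 5.916 in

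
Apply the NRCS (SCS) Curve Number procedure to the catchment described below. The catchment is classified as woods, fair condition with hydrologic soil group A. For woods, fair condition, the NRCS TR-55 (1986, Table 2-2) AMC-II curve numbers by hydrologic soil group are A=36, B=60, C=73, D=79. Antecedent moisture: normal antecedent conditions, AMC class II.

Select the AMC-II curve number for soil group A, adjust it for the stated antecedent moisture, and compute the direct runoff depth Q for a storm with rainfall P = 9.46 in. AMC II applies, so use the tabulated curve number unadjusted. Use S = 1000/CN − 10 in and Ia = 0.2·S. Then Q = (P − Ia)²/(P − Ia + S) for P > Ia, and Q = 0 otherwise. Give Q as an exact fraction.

Q = 7059649/4795650 in ≈ 1.472 in

NRCS table: woods, fair condition, soil group A → CN(II) = 36
AMC II — tabulated CN = 36 applies directly.
Max retention: S = 1000/36 − 10 = 160/9 in (≈ 17.778 in)
Ia = 0.2S: 0.2·17.778 = 3.556 in (exactly 32/9)
Excess rainfall: 9.460 − 3.556 = 5.904 in; P > Ia so Q > 0
Q = (2657/450)²/((2657/450) + 160/9) = (7059649/202500)/(10657/450) = 7059649/4795650 in ≈ 1.472 in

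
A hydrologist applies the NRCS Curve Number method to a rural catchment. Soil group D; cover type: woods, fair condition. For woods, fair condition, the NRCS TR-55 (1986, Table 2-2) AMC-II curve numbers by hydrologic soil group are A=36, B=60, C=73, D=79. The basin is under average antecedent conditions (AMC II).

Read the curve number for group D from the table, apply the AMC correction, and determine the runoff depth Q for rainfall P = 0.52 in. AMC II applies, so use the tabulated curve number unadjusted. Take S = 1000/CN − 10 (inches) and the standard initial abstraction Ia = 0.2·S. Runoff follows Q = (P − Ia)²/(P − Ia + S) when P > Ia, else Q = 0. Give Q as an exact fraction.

Q = 0 in ≈ 0.000 in

NRCS table: woods, fair condition, soil group D → CN(II) = 79
AMC II — tabulated CN = 79 applies directly.
S = 1000/79 − 10 = 210/79 in ≈ 2.658 in
Initial abstraction Ia = S/5 = (210/79)/5 = 42/79 ≈ 0.532 in
P = 0.520 ≤ Ia = 0.532 in: entire storm abstracted, Q = 0.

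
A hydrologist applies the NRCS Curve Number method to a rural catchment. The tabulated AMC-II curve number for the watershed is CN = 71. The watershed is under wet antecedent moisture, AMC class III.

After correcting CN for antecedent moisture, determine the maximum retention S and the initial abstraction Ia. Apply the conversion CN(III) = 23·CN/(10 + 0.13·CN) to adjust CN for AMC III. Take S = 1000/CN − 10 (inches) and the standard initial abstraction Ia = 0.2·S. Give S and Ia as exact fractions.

CN(III) from CN(II)=71: (23·71)/(10 + 0.13·71) = 163300/1923 ≈ 84.919
Max retention: S = 1000/(163300/1923) − 10 = 2900/1633 in (≈ 1.776 in)
Ia = 0.2S: 0.2·1.776 = 0.355 in (exactly 580/1633)

S = 2900/1633 in ≈ 1.776 in; Ia = 580/1633 in ≈ 0.355 in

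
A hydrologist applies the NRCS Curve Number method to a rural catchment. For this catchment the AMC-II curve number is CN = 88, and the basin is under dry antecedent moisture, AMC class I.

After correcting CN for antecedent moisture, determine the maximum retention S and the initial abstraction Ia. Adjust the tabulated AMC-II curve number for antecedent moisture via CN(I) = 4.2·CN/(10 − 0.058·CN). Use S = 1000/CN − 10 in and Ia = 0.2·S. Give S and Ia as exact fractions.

S = 250/77 in ≈ 3.247 in; Ia = 50/77 in ≈ 0.649 in

CN(I) from CN(II)=88: (4.2·88)/(10 − 0.058·88) = 3850/51 ≈ 75.490
Max retention: S = 1000/(3850/51) − 10 = 250/77 in (≈ 3.247 in)
Ia = 0.2S: 0.2·3.247 = 0.649 in (exactly 50/77)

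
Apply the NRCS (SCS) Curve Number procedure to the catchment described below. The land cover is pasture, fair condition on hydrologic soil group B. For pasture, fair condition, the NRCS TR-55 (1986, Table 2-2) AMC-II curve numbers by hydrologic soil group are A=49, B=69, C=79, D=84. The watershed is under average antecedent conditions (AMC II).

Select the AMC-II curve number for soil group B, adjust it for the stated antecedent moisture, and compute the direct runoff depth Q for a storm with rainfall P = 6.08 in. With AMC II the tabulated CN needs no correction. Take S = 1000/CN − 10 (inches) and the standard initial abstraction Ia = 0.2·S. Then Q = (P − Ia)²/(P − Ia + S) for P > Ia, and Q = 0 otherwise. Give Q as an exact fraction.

NRCS table: pasture, fair condition, soil group B → CN(II) = 69
AMC II — tabulated CN = 69 applies directly.
Max retention: S = 1000/69 − 10 = 310/69 in (≈ 4.493 in)
Ia = 0.2·(310/69) = 62/69 in ≈ 0.899 in
Excess rainfall: 6.080 − 0.899 = 5.181 in; P > Ia so Q > 0
Q = (8938/1725)²/((8938/1725) + 310/69) = (79887844/2975625)/(16688/1725) = 19971961/7196700 in ≈ 2.775 in

Q = 19971961/7196700 in ≈ 2.775 in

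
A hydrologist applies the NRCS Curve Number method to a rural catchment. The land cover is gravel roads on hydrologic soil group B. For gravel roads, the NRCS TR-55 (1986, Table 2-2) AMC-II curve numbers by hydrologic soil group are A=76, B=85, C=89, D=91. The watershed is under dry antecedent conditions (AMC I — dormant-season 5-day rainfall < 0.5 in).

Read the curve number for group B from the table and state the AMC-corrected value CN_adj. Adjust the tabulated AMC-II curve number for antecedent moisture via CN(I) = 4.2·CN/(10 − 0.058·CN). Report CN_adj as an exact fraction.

NRCS table: gravel roads, soil group B → CN(II) = 85
Dry (AMC I): CN(I) = 4.2·85/(10 − 0.058·85) = 357/(507/100) = 11900/169 ≈ 70.414

CN_adj = 11900/169 ≈ 70.414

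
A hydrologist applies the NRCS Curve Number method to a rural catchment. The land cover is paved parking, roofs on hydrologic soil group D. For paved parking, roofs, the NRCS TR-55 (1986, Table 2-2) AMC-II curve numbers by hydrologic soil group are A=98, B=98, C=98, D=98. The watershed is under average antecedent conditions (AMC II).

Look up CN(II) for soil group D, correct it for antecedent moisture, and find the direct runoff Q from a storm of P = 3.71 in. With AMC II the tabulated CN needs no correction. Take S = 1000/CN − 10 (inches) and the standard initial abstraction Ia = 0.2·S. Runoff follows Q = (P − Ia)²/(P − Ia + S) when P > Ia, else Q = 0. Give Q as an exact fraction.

NRCS table: paved parking, roofs, soil group D → CN(II) = 98
CN(II) = 98; AMC II needs no correction.
Retention S: 1000/CN − 10 with CN=98.000 → S = 10/49 ≈ 0.204 in
Ia = 0.2S: 0.2·0.204 = 0.041 in (exactly 2/49)
P − Ia = 3.710 − 0.041 = 17979/4900 ≈ 3.669 in (> 0, runoff occurs)
Q = (17979/4900)²/((17979/4900) + 10/49) = (323244441/24010000)/(18979/4900) = 323244441/92997100 in ≈ 3.476 in

Q = 323244441/92997100 in ≈ 3.476 in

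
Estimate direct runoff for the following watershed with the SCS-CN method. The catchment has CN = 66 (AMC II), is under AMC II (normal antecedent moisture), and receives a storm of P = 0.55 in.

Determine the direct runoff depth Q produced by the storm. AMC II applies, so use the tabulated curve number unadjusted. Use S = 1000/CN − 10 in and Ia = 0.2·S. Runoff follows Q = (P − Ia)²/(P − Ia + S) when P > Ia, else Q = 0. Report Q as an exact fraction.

Q = 0 in ≈ 0.000 in

CN(II) = 66; AMC II needs no correction.
Retention S: 1000/CN − 10 with CN=66.000 → S = 170/33 ≈ 5.152 in
Ia = 0.2·(170/33) = 34/33 in ≈ 1.030 in
P = 0.550 ≤ Ia = 1.030 in: entire storm abstracted, Q = 0.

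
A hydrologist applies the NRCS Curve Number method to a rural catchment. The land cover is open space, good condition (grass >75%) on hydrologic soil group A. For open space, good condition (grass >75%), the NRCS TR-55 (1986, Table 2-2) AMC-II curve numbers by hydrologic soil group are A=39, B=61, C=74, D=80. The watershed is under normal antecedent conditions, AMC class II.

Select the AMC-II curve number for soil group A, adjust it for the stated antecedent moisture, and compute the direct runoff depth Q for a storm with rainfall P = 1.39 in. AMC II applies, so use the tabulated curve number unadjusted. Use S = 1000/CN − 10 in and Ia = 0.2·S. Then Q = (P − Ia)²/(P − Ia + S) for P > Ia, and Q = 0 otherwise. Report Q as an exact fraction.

Q = 0 in ≈ 0.000 in

NRCS table: open space, good condition (grass >75%), soil group A → CN(II) = 39
Average conditions: CN = 39 (no AMC adjustment).
S = 1000/39 − 10 = 610/39 in ≈ 15.641 in
Initial abstraction Ia = S/5 = (610/39)/5 = 122/39 ≈ 3.128 in
P = 1.390 ≤ Ia = 3.128 in: entire storm abstracted, Q = 0.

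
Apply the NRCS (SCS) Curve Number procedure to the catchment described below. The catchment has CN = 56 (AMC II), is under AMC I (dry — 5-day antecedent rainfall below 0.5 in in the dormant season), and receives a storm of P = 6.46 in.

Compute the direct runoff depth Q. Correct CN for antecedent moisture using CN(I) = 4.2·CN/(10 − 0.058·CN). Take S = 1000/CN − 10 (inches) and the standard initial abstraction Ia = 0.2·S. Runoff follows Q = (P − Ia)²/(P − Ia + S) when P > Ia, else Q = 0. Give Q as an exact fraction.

Q = 399240361/1157485350 in ≈ 0.345 in

Adjust CN=56 to AMC I: 4.2·56/(10 − 0.058·56) → (1176/5) ÷ (844/125) = 7350/211 ≈ 34.834
S = 1000/(7350/211) − 10 = 2750/147 in ≈ 18.707 in
Ia = 0.2S: 0.2·18.707 = 3.741 in (exactly 550/147)
Excess rainfall: 6.460 − 3.741 = 2.719 in; P > Ia so Q > 0
Q = (19981/7350)²/((19981/7350) + 2750/147) = (399240361/54022500)/(157481/7350) = 399240361/1157485350 in ≈ 0.345 in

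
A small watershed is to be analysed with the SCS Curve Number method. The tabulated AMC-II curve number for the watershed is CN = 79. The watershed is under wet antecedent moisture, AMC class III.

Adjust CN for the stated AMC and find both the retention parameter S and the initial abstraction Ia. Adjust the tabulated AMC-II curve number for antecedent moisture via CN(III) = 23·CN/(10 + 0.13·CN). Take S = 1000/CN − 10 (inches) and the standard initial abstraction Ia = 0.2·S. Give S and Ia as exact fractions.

CN(III) from CN(II)=79: (23·79)/(10 + 0.13·79) = 181700/2027 ≈ 89.640
Max retention: S = 1000/(181700/2027) − 10 = 2100/1817 in (≈ 1.156 in)
Ia = 0.2S: 0.2·1.156 = 0.231 in (exactly 420/1817)

S = 2100/1817 in ≈ 1.156 in; Ia = 420/1817 in ≈ 0.231 in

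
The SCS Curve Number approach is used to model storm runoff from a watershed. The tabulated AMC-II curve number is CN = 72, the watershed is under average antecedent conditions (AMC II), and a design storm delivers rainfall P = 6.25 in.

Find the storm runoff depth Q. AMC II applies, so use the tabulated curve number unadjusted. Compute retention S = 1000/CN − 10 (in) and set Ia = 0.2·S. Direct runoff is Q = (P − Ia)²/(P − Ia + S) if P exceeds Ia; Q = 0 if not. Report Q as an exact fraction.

Q = 38809/12132 in ≈ 3.199 in

CN(II) = 72; AMC II needs no correction.
Retention S: 1000/CN − 10 with CN=72.000 → S = 35/9 ≈ 3.889 in
Ia = 0.2S: 0.2·3.889 = 0.778 in (exactly 7/9)
P − Ia = 6.250 − 0.778 = 197/36 ≈ 5.472 in (> 0, runoff occurs)
Q: (197/36)² ÷ (337/36) = 38809/12132 in (≈ 3.199 in)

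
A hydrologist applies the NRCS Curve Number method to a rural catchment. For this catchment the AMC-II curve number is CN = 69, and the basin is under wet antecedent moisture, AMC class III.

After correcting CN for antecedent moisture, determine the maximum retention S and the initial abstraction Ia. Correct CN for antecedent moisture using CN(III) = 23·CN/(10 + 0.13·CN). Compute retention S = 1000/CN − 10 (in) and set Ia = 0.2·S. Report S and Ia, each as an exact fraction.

S = 3100/1587 in ≈ 1.953 in; Ia = 620/1587 in ≈ 0.391 in

Wet (AMC III): CN(III) = 23·69/(10 + 0.13·69) = 1587/(1897/100) = 158700/1897 ≈ 83.658
S = 1000/(158700/1897) − 10 = 3100/1587 in ≈ 1.953 in
Initial abstraction Ia = S/5 = (3100/1587)/5 = 620/1587 ≈ 0.391 in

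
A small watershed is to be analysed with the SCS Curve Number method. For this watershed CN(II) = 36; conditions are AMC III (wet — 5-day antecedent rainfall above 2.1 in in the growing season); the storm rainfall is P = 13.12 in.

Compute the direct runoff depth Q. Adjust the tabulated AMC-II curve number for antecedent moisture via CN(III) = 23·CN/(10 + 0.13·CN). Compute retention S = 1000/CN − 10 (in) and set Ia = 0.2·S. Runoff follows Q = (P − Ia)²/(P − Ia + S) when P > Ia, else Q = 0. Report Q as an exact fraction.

CN(III) from CN(II)=36: (23·36)/(10 + 0.13·36) = 20700/367 ≈ 56.403
Retention S: 1000/CN − 10 with CN=56.403 → S = 1600/207 ≈ 7.729 in
Ia = 0.2S: 0.2·7.729 = 1.546 in (exactly 320/207)
Excess rainfall: 13.120 − 1.546 = 11.574 in; P > Ia so Q > 0
Runoff Q = (P−Ia)²/(P−Ia+S) = (11.574)²/(11.574+7.729) = 448441352/64620225 ≈ 6.940 in

Q = 448441352/64620225 in ≈ 6.940 in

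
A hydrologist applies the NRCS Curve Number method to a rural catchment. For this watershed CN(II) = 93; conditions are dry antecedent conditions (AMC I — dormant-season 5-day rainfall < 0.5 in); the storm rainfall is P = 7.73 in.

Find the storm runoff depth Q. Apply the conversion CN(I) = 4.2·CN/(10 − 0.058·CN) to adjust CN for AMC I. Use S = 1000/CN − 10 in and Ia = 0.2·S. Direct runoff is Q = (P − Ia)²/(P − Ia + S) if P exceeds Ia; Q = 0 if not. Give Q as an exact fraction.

Q = 42298914889/7133109300 in ≈ 5.930 in

CN(I) from CN(II)=93: (4.2·93)/(10 − 0.058·93) = 27900/329 ≈ 84.802
Retention S: 1000/CN − 10 with CN=84.802 → S = 500/279 ≈ 1.792 in
Ia = 0.2·(500/279) = 100/279 in ≈ 0.358 in
Since P=7.730 > Ia=0.358: effective rainfall P−Ia = 205667/27900 in
Q: (205667/27900)² ÷ (255667/27900) = 42298914889/7133109300 in (≈ 5.930 in)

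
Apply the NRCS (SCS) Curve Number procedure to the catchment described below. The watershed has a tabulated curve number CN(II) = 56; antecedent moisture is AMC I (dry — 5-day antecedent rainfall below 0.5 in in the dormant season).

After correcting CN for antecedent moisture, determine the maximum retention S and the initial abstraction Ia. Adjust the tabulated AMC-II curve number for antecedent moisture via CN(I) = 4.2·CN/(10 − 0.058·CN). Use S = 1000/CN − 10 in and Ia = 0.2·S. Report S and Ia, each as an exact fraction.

Adjust CN=56 to AMC I: 4.2·56/(10 − 0.058·56) → (1176/5) ÷ (844/125) = 7350/211 ≈ 34.834
Retention S: 1000/CN − 10 with CN=34.834 → S = 2750/147 ≈ 18.707 in
Initial abstraction Ia = S/5 = (2750/147)/5 = 550/147 ≈ 3.741 in

S = 2750/147 in ≈ 18.707 in; Ia = 550/147 in ≈ 3.741 in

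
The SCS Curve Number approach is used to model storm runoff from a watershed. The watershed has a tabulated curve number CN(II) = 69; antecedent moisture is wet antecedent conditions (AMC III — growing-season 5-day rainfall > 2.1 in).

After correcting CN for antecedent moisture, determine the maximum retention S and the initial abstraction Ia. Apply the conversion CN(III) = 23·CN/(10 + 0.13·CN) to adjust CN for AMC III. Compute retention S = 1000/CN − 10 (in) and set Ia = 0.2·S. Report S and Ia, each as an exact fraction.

S = 3100/1587 in ≈ 1.953 in; Ia = 620/1587 in ≈ 0.391 in

Wet (AMC III): CN(III) = 23·69/(10 + 0.13·69) = 1587/(1897/100) = 158700/1897 ≈ 83.658
Max retention: S = 1000/(158700/1897) − 10 = 3100/1587 in (≈ 1.953 in)
Ia = 0.2S: 0.2·1.953 = 0.391 in (exactly 620/1587)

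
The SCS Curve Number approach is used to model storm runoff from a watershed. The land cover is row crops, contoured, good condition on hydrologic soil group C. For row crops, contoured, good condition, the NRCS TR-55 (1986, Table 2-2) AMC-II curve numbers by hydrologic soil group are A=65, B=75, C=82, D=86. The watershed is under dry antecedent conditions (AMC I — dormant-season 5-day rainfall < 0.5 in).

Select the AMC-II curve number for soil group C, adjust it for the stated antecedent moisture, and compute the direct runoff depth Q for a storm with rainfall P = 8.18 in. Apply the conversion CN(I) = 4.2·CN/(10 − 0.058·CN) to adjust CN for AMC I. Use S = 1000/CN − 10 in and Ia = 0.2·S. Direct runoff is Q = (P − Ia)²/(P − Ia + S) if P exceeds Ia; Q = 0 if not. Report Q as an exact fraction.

Q = 10482278689/2545446050 in ≈ 4.118 in

NRCS table: row crops, contoured, good condition, soil group C → CN(II) = 82
Dry (AMC I): CN(I) = 4.2·82/(10 − 0.058·82) = (1722/5)/(1311/250) = 28700/437 ≈ 65.675
Max retention: S = 1000/(28700/437) − 10 = 1500/287 in (≈ 5.226 in)
Ia = 0.2·(1500/287) = 300/287 in ≈ 1.045 in
Excess rainfall: 8.180 − 1.045 = 7.135 in; P > Ia so Q > 0
Q = (102383/14350)²/((102383/14350) + 1500/287) = (10482278689/205922500)/(177383/14350) = 10482278689/2545446050 in ≈ 4.118 in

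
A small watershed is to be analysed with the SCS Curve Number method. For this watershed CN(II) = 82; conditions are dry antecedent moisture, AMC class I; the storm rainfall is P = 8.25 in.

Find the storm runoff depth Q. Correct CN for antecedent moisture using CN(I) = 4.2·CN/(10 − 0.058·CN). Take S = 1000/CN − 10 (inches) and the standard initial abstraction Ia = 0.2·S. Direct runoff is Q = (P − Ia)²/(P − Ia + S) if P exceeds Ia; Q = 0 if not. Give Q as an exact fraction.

Adjust CN=82 to AMC I: 4.2·82/(10 − 0.058·82) → (1722/5) ÷ (1311/250) = 28700/437 ≈ 65.675
S = 1000/(28700/437) − 10 = 1500/287 in ≈ 5.226 in
Initial abstraction Ia = S/5 = (1500/287)/5 = 300/287 ≈ 1.045 in
P − Ia = 8.250 − 1.045 = 8271/1148 ≈ 7.205 in (> 0, runoff occurs)
Q: (8271/1148)² ÷ (14271/1148) = 22803147/5461036 in (≈ 4.176 in)

Q = 22803147/5461036 in ≈ 4.176 in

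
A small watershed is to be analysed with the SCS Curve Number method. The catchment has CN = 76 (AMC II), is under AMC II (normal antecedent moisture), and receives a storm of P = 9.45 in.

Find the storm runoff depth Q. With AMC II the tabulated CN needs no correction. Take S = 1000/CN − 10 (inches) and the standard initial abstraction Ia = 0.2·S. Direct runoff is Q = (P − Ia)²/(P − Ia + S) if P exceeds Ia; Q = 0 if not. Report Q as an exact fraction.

Q = 3743067/576460 in ≈ 6.493 in

CN(II) = 76; AMC II needs no correction.
Max retention: S = 1000/76 − 10 = 60/19 in (≈ 3.158 in)
Initial abstraction Ia = S/5 = (60/19)/5 = 12/19 ≈ 0.632 in
P − Ia = 9.450 − 0.632 = 3351/380 ≈ 8.818 in (> 0, runoff occurs)
Runoff Q = (P−Ia)²/(P−Ia+S) = (8.818)²/(8.818+3.158) = 3743067/576460 ≈ 6.493 in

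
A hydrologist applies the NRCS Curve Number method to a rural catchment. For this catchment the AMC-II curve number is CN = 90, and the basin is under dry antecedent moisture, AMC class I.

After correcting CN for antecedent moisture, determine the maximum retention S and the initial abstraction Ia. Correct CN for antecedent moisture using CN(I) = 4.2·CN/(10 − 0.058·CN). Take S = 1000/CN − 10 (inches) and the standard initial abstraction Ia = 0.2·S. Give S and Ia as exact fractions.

S = 500/189 in ≈ 2.646 in; Ia = 100/189 in ≈ 0.529 in

Adjust CN=90 to AMC I: 4.2·90/(10 − 0.058·90) → 378 ÷ (239/50) = 18900/239 ≈ 79.079
Max retention: S = 1000/(18900/239) − 10 = 500/189 in (≈ 2.646 in)
Initial abstraction Ia = S/5 = (500/189)/5 = 100/189 ≈ 0.529 in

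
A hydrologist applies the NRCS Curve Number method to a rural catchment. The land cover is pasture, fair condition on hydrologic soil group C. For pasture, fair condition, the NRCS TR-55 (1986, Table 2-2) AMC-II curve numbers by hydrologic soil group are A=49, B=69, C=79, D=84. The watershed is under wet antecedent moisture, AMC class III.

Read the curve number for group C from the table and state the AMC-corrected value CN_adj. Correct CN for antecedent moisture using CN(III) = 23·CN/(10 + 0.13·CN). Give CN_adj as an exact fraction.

CN_adj = 181700/2027 ≈ 89.640

NRCS table: pasture, fair condition, soil group C → CN(II) = 79
Adjust CN=79 to AMC III: 23·79/(10 + 0.13·79) → 1817 ÷ (2027/100) = 181700/2027 ≈ 89.640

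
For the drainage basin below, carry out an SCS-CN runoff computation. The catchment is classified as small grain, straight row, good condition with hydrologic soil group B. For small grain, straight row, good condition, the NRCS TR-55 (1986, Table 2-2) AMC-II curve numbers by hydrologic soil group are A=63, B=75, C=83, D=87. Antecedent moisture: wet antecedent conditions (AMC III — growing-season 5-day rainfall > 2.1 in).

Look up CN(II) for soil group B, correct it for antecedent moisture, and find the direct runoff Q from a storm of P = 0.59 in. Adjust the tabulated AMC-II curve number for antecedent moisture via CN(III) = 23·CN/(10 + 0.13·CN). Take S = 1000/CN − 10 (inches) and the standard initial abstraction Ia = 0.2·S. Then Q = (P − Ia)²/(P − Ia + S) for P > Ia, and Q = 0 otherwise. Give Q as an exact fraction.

NRCS table: small grain, straight row, good condition, soil group B → CN(II) = 75
CN(III) from CN(II)=75: (23·75)/(10 + 0.13·75) = 6900/79 ≈ 87.342
Max retention: S = 1000/(6900/79) − 10 = 100/69 in (≈ 1.449 in)
Initial abstraction Ia = S/5 = (100/69)/5 = 20/69 ≈ 0.290 in
Since P=0.590 > Ia=0.290: effective rainfall P−Ia = 2071/6900 in
Q: (2071/6900)² ÷ (12071/6900) = 4289041/83289900 in (≈ 0.051 in)

Q = 4289041/83289900 in ≈ 0.051 in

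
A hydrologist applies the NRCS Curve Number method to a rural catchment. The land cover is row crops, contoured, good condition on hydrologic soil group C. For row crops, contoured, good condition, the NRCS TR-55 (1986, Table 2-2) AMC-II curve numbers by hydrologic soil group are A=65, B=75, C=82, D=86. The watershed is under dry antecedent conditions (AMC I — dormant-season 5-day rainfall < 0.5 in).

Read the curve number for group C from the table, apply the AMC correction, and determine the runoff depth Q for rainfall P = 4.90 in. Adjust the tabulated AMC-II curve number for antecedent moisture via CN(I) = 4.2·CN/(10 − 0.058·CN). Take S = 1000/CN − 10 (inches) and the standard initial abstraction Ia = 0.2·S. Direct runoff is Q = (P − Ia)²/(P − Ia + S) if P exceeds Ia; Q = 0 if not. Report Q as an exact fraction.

NRCS table: row crops, contoured, good condition, soil group C → CN(II) = 82
CN(I) from CN(II)=82: (4.2·82)/(10 − 0.058·82) = 28700/437 ≈ 65.675
Max retention: S = 1000/(28700/437) − 10 = 1500/287 in (≈ 5.226 in)
Initial abstraction Ia = S/5 = (1500/287)/5 = 300/287 ≈ 1.045 in
P − Ia = 4.900 − 1.045 = 11063/2870 ≈ 3.855 in (> 0, runoff occurs)
Q = (11063/2870)²/((11063/2870) + 1500/287) = (122389969/8236900)/(26063/2870) = 122389969/74800810 in ≈ 1.636 in

Q = 122389969/74800810 in ≈ 1.636 in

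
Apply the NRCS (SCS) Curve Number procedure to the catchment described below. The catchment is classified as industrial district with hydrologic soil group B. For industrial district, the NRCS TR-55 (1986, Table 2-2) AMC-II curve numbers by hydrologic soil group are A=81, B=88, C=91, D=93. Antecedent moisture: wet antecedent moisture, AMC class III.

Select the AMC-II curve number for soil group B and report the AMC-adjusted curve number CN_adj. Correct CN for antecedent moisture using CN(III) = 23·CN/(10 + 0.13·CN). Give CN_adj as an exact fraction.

CN_adj = 6325/67 ≈ 94.403

NRCS table: industrial district, soil group B → CN(II) = 88
CN(III) from CN(II)=88: (23·88)/(10 + 0.13·88) = 6325/67 ≈ 94.403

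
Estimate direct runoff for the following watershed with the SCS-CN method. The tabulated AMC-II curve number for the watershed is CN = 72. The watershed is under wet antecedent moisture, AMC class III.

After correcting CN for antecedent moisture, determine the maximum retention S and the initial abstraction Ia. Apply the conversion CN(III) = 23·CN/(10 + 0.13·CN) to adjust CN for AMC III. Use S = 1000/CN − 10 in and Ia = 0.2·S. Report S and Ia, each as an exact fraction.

S = 350/207 in ≈ 1.691 in; Ia = 70/207 in ≈ 0.338 in

Wet (AMC III): CN(III) = 23·72/(10 + 0.13·72) = 1656/(484/25) = 10350/121 ≈ 85.537
Retention S: 1000/CN − 10 with CN=85.537 → S = 350/207 ≈ 1.691 in
Ia = 0.2·(350/207) = 70/207 in ≈ 0.338 in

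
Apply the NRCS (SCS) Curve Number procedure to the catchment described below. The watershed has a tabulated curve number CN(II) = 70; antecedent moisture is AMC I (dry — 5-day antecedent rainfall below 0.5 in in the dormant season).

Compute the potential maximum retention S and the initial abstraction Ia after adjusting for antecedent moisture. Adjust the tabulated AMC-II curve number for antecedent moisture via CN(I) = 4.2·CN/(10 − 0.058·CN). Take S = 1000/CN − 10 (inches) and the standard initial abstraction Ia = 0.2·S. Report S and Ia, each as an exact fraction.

S = 500/49 in ≈ 10.204 in; Ia = 100/49 in ≈ 2.041 in

CN(I) from CN(II)=70: (4.2·70)/(10 − 0.058·70) = 4900/99 ≈ 49.495
Retention S: 1000/CN − 10 with CN=49.495 → S = 500/49 ≈ 10.204 in
Initial abstraction Ia = S/5 = (500/49)/5 = 100/49 ≈ 2.041 in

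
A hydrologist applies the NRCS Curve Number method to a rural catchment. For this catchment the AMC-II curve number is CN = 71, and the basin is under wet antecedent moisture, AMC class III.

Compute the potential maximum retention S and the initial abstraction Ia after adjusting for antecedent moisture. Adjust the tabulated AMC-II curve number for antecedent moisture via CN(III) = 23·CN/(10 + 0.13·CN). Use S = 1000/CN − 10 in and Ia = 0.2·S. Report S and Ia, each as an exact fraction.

S = 2900/1633 in ≈ 1.776 in; Ia = 580/1633 in ≈ 0.355 in

CN(III) from CN(II)=71: (23·71)/(10 + 0.13·71) = 163300/1923 ≈ 84.919
Max retention: S = 1000/(163300/1923) − 10 = 2900/1633 in (≈ 1.776 in)
Initial abstraction Ia = S/5 = (2900/1633)/5 = 580/1633 ≈ 0.355 in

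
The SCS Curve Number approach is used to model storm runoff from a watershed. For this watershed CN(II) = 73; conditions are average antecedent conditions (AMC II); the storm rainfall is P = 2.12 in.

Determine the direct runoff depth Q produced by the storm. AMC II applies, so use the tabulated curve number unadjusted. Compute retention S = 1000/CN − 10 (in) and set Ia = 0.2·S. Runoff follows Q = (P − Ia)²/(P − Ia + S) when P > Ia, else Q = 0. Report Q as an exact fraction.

CN(II) = 73; AMC II needs no correction.
S = 1000/73 − 10 = 270/73 in ≈ 3.699 in
Ia = 0.2S: 0.2·3.699 = 0.740 in (exactly 54/73)
P − Ia = 2.120 − 0.740 = 2519/1825 ≈ 1.380 in (> 0, runoff occurs)
Runoff Q = (P−Ia)²/(P−Ia+S) = (1.380)²/(1.380+3.699) = 6345361/16915925 ≈ 0.375 in

Q = 6345361/16915925 in ≈ 0.375 in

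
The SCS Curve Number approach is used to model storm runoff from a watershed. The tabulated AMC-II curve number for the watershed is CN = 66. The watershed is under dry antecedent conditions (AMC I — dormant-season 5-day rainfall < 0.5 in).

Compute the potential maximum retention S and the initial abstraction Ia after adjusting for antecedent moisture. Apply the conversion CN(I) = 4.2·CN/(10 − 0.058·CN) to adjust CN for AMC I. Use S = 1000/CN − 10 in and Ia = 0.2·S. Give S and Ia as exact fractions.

S = 8500/693 in ≈ 12.266 in; Ia = 1700/693 in ≈ 2.453 in

Adjust CN=66 to AMC I: 4.2·66/(10 − 0.058·66) → (1386/5) ÷ (1543/250) = 69300/1543 ≈ 44.913
Max retention: S = 1000/(69300/1543) − 10 = 8500/693 in (≈ 12.266 in)
Initial abstraction Ia = S/5 = (8500/693)/5 = 1700/693 ≈ 2.453 in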